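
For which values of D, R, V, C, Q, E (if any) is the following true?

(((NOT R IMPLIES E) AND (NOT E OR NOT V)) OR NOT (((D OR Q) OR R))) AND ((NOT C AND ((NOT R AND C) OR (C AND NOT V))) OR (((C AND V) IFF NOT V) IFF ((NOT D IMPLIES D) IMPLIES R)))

D=T, R=F, V=F, C=F, Q=T, E=T

  ((NOT R IMPLIES E) AND (NOT E OR NOT V)) OR NOT (((D OR Q) OR R)) = True
    (NOT R IMPLIES E) AND (NOT E OR NOT V) = True
      NOT R IMPLIES E = True
        NOT R = True
      NOT E OR NOT V = True
        NOT E = False
        NOT V = True
    NOT (((D OR Q) OR R)) = False
      (D OR Q) OR R = True
        D OR Q = True
  (NOT C AND ((NOT R AND C) OR (C AND NOT V))) OR (((C AND V) IFF NOT V) IFF ((NOT D IMPLIES D) IMPLIES R)) = True
    NOT C AND ((NOT R AND C) OR (C AND NOT V)) = False
      NOT C = True
      (NOT R AND C) OR (C AND NOT V) = False
        NOT R AND C = False
          NOT R = True
        C AND NOT V = False
          NOT V = True
    ((C AND V) IFF NOT V) IFF ((NOT D IMPLIES D) IMPLIES R) = True
      (C AND V) IFF NOT V = False
        C AND V = False
        NOT V = True
      (NOT D IMPLIES D) IMPLIES R = False
        NOT D IMPLIES D = True
          NOT D = False
Both conjuncts True, so the formula holds.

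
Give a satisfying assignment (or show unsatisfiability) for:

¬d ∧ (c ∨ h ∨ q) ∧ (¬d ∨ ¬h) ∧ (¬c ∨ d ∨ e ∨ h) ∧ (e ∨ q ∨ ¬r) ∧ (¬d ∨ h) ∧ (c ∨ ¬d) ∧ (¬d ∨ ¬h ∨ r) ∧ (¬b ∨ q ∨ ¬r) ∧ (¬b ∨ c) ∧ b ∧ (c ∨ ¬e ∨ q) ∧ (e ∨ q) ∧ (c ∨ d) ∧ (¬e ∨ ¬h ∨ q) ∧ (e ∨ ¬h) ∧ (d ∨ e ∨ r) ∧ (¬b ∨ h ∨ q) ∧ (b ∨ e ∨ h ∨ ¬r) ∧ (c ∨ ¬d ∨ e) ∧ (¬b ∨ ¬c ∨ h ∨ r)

Unit clause (¬d) forces d = False.
Unit clause (b) forces b = True.
In (c ∨ d) only c is left, so c = True.
Set e = True.
Set h = False.
  then (¬b ∨ h ∨ q) forces q = True.
  then (¬b ∨ ¬c ∨ h ∨ r) forces r = True.
All clauses satisfied.

d = False, e = True, h = False, r = True, c = True, b = True, q = True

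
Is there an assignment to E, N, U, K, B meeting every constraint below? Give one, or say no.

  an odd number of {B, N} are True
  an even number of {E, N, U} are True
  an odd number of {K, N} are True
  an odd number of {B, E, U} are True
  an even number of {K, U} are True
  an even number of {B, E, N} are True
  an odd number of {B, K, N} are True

E = True, N = True, U = False, K = False, B = False

{B, N}: 1 true → odd ✓
{E, N, U}: 2 true → even ✓
{K, N}: 1 true → odd ✓
{B, E, U}: 1 true → odd ✓
{K, U}: 0 true → even ✓
{B, E, N}: 2 true → even ✓
{B, K, N}: 1 true → odd ✓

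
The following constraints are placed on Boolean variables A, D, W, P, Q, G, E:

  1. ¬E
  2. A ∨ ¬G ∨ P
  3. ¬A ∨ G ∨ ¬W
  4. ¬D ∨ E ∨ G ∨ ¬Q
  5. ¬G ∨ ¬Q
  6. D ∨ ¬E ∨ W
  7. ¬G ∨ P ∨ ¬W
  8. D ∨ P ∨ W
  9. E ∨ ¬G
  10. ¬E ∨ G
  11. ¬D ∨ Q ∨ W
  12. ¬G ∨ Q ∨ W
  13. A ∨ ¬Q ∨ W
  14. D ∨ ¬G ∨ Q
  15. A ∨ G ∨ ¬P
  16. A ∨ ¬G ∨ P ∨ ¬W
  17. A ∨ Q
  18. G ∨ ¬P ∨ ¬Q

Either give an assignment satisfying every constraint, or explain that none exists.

A=T, D=F, W=F, P=T, Q=F, G=F, E=F

Unit clause (¬E) forces E = False.
In (E ∨ ¬G) only ¬G is left, so G = False.
Set A = True.
  then (¬A ∨ G ∨ ¬W) forces W = False.
Set D = False.
  then (D ∨ P ∨ W) forces P = True.
  then (G ∨ ¬P ∨ ¬Q) forces Q = False.
All clauses satisfied.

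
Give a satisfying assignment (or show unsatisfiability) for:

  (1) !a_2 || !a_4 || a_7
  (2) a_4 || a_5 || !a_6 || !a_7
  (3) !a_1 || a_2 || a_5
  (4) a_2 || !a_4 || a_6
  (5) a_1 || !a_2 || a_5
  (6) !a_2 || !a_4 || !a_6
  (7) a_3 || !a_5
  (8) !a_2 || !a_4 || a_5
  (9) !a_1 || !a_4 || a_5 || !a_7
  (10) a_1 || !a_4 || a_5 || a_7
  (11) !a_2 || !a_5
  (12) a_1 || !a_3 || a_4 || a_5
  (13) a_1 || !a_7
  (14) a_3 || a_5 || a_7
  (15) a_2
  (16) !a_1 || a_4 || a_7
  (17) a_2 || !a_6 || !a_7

Unit clause (a_2) forces a_2 = True.
In (!a_2 || !a_5) only !a_5 is left, so a_5 = False.
In (a_1 || !a_2 || a_5) only a_1 is left, so a_1 = True.
In (!a_2 || !a_4 || a_5) only !a_4 is left, so a_4 = False.
In (!a_1 || a_4 || a_7) only a_7 is left, so a_7 = True.
In (a_4 || a_5 || !a_6 || !a_7) only !a_6 is left, so a_6 = False.
Set a_3 = True.
All clauses satisfied.

a_1 = True; a_2 = True; a_3 = True; a_4 = False; a_5 = False; a_6 = False; a_7 = True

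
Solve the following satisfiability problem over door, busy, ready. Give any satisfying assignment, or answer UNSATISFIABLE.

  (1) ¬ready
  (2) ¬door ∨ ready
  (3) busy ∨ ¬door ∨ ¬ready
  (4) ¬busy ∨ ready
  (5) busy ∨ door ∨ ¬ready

Unit clause (¬ready) forces ready = False.
In (¬door ∨ ready) only ¬door is left, so door = False.
In (¬busy ∨ ready) only ¬busy is left, so busy = False.
All clauses satisfied.

door=F, busy=F, ready=F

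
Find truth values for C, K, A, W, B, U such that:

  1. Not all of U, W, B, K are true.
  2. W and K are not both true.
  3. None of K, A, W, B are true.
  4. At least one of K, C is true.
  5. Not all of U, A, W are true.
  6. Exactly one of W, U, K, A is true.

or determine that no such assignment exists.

C=T, K=F, A=F, W=F, B=F, U=T

  (1) {U, W, B, K}: 1/4 true — not all ✓
  (2) W=F, K=F — not both ✓
  (3) {K, A, W, B}: 0 true — none ✓
  (4) {K, C}: 1 true — at least one ✓
  (5) {U, A, W}: 1/3 true — not all ✓
  (6) {W, U, K, A}: 1 true — exactly one ✓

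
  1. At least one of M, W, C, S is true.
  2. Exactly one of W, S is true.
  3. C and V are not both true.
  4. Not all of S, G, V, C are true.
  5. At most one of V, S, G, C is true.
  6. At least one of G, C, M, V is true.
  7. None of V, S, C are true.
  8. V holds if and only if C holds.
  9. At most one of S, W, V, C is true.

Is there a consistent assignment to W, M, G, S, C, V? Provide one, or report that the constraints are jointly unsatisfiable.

W=T, M=T, G=F, S=F, C=F, V=F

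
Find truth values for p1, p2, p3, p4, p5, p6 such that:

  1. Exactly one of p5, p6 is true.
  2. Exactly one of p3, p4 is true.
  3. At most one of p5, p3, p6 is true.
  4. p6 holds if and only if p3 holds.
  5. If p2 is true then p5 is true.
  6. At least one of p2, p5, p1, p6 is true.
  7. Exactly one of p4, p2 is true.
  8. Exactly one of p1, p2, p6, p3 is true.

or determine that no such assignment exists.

p1=T; p2=F; p3=F; p4=T; p5=T; p6=F

  (1) {p5, p6}: 1 true — exactly one ✓
  (2) {p3, p4}: 1 true — exactly one ✓
  (3) {p5, p3, p6}: 1 true — at most one ✓
  (4) p6=F, p3=F — same ✓
  (5) p2=F ⇒ p5: vacuous ✓
  (6) {p2, p5, p1, p6}: 2 true — at least one ✓
  (7) {p4, p2}: 1 true — exactly one ✓
  (8) {p1, p2, p6, p3}: 1 true — exactly one ✓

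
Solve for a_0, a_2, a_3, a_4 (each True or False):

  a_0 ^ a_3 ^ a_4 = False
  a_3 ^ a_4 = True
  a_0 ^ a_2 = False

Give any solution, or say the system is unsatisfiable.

a_0: True; a_2: True; a_3: True; a_4: False

a_0 ^ a_3 ^ a_4 = T ^ T ^ F = False ✓
a_3 ^ a_4 = T ^ F = True ✓
a_0 ^ a_2 = T ^ T = False ✓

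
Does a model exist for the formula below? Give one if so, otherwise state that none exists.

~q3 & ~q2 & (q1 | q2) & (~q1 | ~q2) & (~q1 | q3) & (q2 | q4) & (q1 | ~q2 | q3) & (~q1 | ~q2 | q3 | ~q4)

Case q2 = True:
  Clause (~q2) is falsified — contradiction.
Case q2 = False:
  (~q3) forces q3 = False.
  (q1 | q2) forces q1 = True.
  Clause (~q1 | q3) is falsified — contradiction.
Both cases fail, so the formula is unsatisfiable.

The formula is unsatisfiable.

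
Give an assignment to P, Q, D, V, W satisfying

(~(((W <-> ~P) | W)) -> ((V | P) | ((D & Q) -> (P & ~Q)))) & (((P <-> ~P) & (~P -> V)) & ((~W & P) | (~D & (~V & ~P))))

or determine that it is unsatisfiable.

UNSATISFIABLE

The conjunct P <-> ~P is unsatisfiable on its own:
  P=F: evaluates to False.
  P=T: evaluates to False.
So the whole conjunction is unsatisfiable.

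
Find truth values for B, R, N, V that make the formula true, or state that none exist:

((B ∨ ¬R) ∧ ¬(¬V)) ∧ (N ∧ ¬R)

B = True; R = False; N = True; V = True

  (B ∨ ¬R) ∧ ¬(¬V) = True
    B ∨ ¬R = True
      ¬R = True
    ¬(¬V) = True
      ¬V = False
  N ∧ ¬R = True
    ¬R = True
Both conjuncts True, so the formula holds.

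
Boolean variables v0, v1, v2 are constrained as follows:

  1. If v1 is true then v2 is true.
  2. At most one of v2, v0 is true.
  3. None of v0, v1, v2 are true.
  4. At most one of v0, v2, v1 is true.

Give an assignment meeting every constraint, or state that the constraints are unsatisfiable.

v0=F, v1=F, v2=F

  (1) v1=F ⇒ v2: vacuous ✓
  (2) {v2, v0}: 0 true — at most one ✓
  (3) {v0, v1, v2}: 0 true — none ✓
  (4) {v0, v2, v1}: 0 true — at most one ✓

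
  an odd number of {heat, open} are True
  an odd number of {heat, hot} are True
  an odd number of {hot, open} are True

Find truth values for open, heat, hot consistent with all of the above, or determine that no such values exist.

No satisfying assignment exists.

Adding constraints 1, 2, 3 mod 2: every variable appears an even number of times on the left, so the left side is 0.
But the right sides sum to 1 (mod 2). 0 ≠ 1 — the system is inconsistent.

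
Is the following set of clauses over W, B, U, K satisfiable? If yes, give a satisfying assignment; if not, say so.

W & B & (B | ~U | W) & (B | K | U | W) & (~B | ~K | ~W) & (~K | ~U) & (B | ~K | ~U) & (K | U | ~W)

Unit clause (W) forces W = True.
Unit clause (B) forces B = True.
In (~B | ~K | ~W) only ~K is left, so K = False.
In (K | U | ~W) only U is left, so U = True.
All clauses satisfied.

W = True, B = True, U = True, K = False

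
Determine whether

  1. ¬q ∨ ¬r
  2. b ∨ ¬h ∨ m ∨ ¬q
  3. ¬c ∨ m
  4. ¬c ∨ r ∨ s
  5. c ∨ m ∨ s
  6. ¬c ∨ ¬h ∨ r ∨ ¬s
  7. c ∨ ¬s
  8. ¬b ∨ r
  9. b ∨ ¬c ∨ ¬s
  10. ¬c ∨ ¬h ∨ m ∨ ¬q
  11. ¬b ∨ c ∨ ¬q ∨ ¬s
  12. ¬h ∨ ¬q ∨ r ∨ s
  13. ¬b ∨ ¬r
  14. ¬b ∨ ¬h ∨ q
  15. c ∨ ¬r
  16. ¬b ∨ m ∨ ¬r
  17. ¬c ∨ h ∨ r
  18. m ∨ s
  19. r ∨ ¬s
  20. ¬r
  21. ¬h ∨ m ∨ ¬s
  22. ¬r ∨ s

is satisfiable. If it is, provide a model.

q=T; h=F; c=F; b=F; m=T; s=F; r=F

Unit clause (¬r) forces r = False.
In (¬b ∨ r) only ¬b is left, so b = False.
In (r ∨ ¬s) only ¬s is left, so s = False.
In (¬c ∨ r ∨ s) only ¬c is left, so c = False.
In (c ∨ m ∨ s) only m is left, so m = True.
Set q = True.
  then (¬h ∨ ¬q ∨ r ∨ s) forces h = False.
All clauses satisfied.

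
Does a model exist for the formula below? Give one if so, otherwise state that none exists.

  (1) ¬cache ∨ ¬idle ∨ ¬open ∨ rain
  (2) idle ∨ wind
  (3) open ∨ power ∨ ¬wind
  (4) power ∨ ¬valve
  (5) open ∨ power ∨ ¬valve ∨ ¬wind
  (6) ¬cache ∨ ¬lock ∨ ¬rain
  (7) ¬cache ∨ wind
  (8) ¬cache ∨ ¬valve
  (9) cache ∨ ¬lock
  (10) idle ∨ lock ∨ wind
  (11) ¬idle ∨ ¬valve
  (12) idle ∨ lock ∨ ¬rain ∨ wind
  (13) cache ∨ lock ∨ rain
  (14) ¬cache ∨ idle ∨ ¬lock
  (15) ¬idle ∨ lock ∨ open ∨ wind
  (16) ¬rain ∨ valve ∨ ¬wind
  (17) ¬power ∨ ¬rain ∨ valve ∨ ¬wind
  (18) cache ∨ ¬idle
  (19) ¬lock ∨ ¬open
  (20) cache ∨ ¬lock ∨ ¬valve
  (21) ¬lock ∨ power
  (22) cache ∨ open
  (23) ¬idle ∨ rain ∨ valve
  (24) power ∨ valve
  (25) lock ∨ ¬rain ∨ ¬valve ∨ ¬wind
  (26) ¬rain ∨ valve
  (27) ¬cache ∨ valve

Unsatisfiable

Case cache = True:
  (¬cache ∨ wind) forces wind = True.
  (¬cache ∨ ¬valve) forces valve = False.
  Clause (¬cache ∨ valve) is falsified — contradiction.
Case cache = False:
  (cache ∨ ¬lock) forces lock = False.
  (cache ∨ lock ∨ rain) forces rain = True.
  (cache ∨ ¬idle) forces idle = False.
  (idle ∨ wind) forces wind = True.
  (¬rain ∨ valve ∨ ¬wind) forces valve = True.
  Clause (lock ∨ ¬rain ∨ ¬valve ∨ ¬wind) is falsified — contradiction.
Both cases fail, so the formula is unsatisfiable.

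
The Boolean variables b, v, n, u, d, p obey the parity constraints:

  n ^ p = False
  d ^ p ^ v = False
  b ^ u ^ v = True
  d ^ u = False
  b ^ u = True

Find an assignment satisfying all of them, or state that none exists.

b = True, v = False, n = False, u = False, d = False, p = False

n ^ p = F ^ F = False ✓
d ^ p ^ v = F ^ F ^ F = False ✓
b ^ u ^ v = T ^ F ^ F = True ✓
d ^ u = F ^ F = False ✓
b ^ u = T ^ F = True ✓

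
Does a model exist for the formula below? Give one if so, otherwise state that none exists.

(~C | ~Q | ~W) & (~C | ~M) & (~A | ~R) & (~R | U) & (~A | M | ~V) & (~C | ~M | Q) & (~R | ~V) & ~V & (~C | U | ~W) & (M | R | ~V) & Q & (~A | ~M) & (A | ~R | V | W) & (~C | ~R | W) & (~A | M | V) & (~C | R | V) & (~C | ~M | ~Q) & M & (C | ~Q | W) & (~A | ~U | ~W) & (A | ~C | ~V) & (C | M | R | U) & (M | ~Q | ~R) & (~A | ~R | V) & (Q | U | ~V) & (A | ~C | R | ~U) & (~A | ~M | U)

Unit clause (~V) forces V = False.
Unit clause (Q) forces Q = True.
Unit clause (M) forces M = True.
In (~C | ~M) only ~C is left, so C = False.
In (~A | ~M) only ~A is left, so A = False.
In (C | ~Q | W) only W is left, so W = True.
Set U = True.
Set R = True.
All clauses satisfied.

M = True, U = True, W = True, R = True, Q = True, A = False, C = False, V = False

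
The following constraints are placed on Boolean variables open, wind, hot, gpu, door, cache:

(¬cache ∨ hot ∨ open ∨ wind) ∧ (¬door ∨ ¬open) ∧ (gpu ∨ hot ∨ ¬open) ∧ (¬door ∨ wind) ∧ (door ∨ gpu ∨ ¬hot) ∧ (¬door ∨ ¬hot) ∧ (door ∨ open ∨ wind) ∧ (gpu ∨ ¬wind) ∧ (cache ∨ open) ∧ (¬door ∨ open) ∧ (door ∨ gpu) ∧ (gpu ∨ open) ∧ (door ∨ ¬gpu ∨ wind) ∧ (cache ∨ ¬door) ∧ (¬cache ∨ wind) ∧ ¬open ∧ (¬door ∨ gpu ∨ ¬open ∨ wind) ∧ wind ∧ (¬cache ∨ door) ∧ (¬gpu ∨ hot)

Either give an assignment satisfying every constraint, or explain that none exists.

Case open = True:
  Clause (¬open) is falsified — contradiction.
Case open = False:
  (cache ∨ open) forces cache = True.
  (¬door ∨ open) forces door = False.
  Clause (¬cache ∨ door) is falsified — contradiction.
Both cases fail, so the formula is unsatisfiable.

Unsatisfiable — no assignment works.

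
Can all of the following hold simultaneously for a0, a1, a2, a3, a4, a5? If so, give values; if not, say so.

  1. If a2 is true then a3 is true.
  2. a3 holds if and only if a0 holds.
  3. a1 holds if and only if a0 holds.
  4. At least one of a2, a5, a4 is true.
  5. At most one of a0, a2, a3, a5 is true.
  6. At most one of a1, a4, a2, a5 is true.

a0 = False; a1 = False; a2 = False; a3 = False; a4 = True; a5 = False

  (1) a2=F ⇒ a3: vacuous ✓
  (2) a3=F, a0=F — same ✓
  (3) a1=F, a0=F — same ✓
  (4) {a2, a5, a4}: 1 true — at least one ✓
  (5) {a0, a2, a3, a5}: 0 true — at most one ✓
  (6) {a1, a4, a2, a5}: 1 true — at most one ✓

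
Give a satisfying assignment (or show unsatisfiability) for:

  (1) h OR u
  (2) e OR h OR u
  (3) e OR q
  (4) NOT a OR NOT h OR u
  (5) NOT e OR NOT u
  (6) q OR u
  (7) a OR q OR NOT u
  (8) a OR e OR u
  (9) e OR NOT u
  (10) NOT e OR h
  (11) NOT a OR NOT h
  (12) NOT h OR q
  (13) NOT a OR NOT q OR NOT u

Try a = True:
  (NOT a OR NOT h) forces h = False.
  (h OR u) forces u = True.
  (NOT e OR NOT u) forces e = False.
  clause (e OR NOT u) is falsified — backtrack.
So a = False.
Set e = True.
  then (NOT e OR NOT u) forces u = False.
  then (q OR u) forces q = True.
  then (NOT e OR h) forces h = True.
All clauses satisfied.

a = False, e = True, u = False, h = True, q = True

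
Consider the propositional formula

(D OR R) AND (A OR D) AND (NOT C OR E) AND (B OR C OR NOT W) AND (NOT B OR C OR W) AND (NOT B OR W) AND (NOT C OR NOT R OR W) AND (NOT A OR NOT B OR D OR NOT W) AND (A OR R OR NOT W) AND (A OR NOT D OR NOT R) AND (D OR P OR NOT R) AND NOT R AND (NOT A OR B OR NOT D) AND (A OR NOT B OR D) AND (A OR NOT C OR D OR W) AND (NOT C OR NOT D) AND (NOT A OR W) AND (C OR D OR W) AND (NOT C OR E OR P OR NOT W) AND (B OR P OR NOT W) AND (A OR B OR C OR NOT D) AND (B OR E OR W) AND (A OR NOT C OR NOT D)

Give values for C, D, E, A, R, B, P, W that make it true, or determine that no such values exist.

Unit clause (NOT R) forces R = False.
In (D OR R) only D is left, so D = True.
In (NOT C OR NOT D) only NOT C is left, so C = False.
Set E = False.
Set A = True.
  then (NOT A OR B OR NOT D) forces B = True.
  then (NOT A OR W) forces W = True.
Set P = True.
All clauses satisfied.

C=F; D=T; E=F; A=T; R=F; B=T; P=T; W=T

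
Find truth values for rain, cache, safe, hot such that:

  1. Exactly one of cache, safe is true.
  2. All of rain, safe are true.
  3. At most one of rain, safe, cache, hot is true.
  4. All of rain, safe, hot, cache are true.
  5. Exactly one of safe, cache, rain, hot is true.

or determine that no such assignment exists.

Case rain = True:
  (2) forces safe = True.
  Constraint (3) is violated (rain=T, safe=T) — contradiction.
Case rain = False:
  Constraint (2) is violated (rain=F) — contradiction.
Both cases fail — unsatisfiable.

No satisfying assignment exists.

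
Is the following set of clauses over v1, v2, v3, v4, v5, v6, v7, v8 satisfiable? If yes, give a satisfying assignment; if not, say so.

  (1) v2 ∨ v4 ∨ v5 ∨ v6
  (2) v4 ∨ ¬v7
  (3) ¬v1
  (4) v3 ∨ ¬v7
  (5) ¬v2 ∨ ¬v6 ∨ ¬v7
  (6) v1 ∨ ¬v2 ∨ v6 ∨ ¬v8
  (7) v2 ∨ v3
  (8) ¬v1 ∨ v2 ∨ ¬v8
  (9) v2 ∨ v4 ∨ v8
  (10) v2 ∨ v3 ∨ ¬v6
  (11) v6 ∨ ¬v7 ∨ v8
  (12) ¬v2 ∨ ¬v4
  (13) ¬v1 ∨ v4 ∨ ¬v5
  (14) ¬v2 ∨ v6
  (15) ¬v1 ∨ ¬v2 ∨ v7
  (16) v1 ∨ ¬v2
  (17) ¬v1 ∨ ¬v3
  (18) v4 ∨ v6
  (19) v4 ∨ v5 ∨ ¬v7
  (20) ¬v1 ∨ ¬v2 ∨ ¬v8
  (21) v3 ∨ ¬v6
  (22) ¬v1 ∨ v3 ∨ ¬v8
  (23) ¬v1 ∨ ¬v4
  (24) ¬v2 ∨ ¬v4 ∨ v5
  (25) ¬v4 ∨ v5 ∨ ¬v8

Unit clause (¬v1) forces v1 = False.
In (v1 ∨ ¬v2) only ¬v2 is left, so v2 = False.
In (v2 ∨ v3) only v3 is left, so v3 = True.
Set v4 = False.
  then (v4 ∨ ¬v7) forces v7 = False.
  then (v2 ∨ v4 ∨ v8) forces v8 = True.
  then (v4 ∨ v6) forces v6 = True.
Set v5 = True.
All clauses satisfied.

v1=F, v2=F, v3=T, v4=F, v5=T, v6=T, v7=F, v8=T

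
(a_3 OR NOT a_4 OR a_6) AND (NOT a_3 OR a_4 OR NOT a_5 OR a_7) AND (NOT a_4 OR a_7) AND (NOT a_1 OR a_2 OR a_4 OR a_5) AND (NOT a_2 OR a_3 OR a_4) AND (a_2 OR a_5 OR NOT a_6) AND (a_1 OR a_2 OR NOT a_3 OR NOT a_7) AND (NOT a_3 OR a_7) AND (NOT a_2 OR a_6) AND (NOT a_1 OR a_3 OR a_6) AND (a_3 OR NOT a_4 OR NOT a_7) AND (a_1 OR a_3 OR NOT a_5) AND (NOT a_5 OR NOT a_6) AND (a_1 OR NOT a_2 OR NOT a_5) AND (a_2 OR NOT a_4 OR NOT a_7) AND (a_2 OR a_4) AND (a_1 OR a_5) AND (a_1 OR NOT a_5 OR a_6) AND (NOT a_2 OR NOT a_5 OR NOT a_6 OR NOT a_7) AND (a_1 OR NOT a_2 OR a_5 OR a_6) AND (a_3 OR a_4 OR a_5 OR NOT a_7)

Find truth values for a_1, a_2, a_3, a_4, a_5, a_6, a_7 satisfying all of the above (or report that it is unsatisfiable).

a_1: True; a_2: True; a_3: True; a_4: True; a_5: False; a_6: True; a_7: True

Try a_1 = False:
  (a_1 OR a_5) forces a_5 = True.
  (a_1 OR a_3 OR NOT a_5) forces a_3 = True.
  (NOT a_3 OR a_7) forces a_7 = True.
  (a_1 OR a_2 OR NOT a_3 OR NOT a_7) forces a_2 = True.
  clause (a_1 OR NOT a_2 OR NOT a_5) is falsified — backtrack.
So a_1 = True.
Try a_2 = False:
  (a_2 OR a_4) forces a_4 = True.
  (NOT a_4 OR a_7) forces a_7 = True.
  clause (a_2 OR NOT a_4 OR NOT a_7) is falsified — backtrack.
So a_2 = True.
  then (NOT a_2 OR a_6) forces a_6 = True.
  then (NOT a_5 OR NOT a_6) forces a_5 = False.
Set a_3 = True.
  then (NOT a_3 OR a_7) forces a_7 = True.
Set a_4 = True.
All clauses satisfied.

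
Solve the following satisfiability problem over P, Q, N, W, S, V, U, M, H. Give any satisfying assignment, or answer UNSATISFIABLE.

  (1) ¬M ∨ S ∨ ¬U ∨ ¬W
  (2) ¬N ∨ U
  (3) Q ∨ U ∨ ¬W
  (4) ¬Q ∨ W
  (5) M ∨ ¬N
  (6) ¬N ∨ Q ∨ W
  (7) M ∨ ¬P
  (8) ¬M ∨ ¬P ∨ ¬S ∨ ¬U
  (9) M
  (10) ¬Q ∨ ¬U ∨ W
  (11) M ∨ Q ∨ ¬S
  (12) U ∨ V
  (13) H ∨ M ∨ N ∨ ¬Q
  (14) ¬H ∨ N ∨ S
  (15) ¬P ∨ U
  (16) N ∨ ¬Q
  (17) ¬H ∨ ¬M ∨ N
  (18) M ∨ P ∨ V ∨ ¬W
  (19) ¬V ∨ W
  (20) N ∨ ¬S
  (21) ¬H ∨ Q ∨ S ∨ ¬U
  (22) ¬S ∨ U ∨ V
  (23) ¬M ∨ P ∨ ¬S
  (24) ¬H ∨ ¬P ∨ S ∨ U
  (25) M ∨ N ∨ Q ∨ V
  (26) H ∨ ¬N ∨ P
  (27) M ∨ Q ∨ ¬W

Unit clause (M) forces M = True.
Set P = False.
  then (¬M ∨ P ∨ ¬S) forces S = False.
Try Q = True:
  (¬Q ∨ W) forces W = True.
  (¬M ∨ S ∨ ¬U ∨ ¬W) forces U = False.
  (¬N ∨ U) forces N = False.
  clause (N ∨ ¬Q) is falsified — backtrack.
So Q = False.
Set N = False.
  then (¬H ∨ N ∨ S) forces H = False.
Try W = True:
  (¬M ∨ S ∨ ¬U ∨ ¬W) forces U = False.
  clause (Q ∨ U ∨ ¬W) is falsified — backtrack.
So W = False.
  then (¬V ∨ W) forces V = False.
  then (U ∨ V) forces U = True.
All clauses satisfied.

P = False, Q = False, N = False, W = False, S = False, V = False, U = True, M = True, H = False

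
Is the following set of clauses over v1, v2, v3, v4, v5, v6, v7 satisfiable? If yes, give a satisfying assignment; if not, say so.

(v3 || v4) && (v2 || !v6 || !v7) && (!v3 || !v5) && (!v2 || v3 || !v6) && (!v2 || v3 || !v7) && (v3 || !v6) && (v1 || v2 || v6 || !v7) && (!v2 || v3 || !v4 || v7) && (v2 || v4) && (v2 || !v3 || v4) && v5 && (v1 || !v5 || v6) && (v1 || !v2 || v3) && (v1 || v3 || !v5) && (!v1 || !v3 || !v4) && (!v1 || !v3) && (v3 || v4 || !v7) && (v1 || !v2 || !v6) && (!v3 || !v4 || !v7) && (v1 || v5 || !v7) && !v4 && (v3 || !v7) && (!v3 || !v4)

UNSATISFIABLE

Case v3 = True:
  (!v3 || !v5) forces v5 = False.
  Clause (v5) is falsified — contradiction.
Case v3 = False:
  (v3 || v4) forces v4 = True.
  Clause (!v4) is falsified — contradiction.
Both cases fail, so the formula is unsatisfiable.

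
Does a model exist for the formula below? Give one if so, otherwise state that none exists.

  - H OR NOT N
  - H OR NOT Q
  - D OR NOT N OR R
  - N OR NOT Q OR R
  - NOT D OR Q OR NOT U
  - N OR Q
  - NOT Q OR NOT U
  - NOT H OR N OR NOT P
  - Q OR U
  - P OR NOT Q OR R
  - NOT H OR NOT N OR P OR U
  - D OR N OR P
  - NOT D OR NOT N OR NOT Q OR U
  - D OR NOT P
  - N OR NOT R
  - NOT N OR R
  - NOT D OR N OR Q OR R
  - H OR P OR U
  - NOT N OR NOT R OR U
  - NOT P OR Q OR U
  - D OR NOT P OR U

U=T; N=T; P=F; R=T; H=T; Q=F; D=F

Set U = True.
  then (NOT Q OR NOT U) forces Q = False.
  then (NOT D OR Q OR NOT U) forces D = False.
  then (N OR Q) forces N = True.
  then (D OR NOT P) forces P = False.
  then (NOT N OR R) forces R = True.
  then (H OR NOT N) forces H = True.
All clauses satisfied.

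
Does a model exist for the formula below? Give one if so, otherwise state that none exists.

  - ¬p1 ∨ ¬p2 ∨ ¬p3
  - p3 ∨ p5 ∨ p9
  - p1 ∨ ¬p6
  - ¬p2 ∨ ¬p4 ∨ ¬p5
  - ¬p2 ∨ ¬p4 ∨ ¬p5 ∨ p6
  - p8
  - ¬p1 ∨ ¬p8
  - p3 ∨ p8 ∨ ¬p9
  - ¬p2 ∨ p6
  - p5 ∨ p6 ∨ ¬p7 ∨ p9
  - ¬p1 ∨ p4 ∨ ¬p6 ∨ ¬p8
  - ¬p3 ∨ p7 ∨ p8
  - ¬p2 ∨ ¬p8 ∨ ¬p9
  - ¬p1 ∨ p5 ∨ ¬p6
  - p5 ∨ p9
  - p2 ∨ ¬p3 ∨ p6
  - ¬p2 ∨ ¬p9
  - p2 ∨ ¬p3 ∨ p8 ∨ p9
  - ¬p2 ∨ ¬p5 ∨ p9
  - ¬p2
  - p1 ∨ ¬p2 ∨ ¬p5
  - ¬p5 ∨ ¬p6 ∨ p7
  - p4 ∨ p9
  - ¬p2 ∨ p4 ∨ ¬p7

p1=F; p2=F; p3=F; p4=F; p5=F; p6=F; p7=T; p8=T; p9=T

Unit clause (p8) forces p8 = True.
In (¬p1 ∨ ¬p8) only ¬p1 is left, so p1 = False.
Unit clause (¬p2) forces p2 = False.
In (p1 ∨ ¬p6) only ¬p6 is left, so p6 = False.
In (p2 ∨ ¬p3 ∨ p6) only ¬p3 is left, so p3 = False.
Set p4 = False.
  then (p4 ∨ p9) forces p9 = True.
Set p5 = False.
Set p7 = True.
All clauses satisfied.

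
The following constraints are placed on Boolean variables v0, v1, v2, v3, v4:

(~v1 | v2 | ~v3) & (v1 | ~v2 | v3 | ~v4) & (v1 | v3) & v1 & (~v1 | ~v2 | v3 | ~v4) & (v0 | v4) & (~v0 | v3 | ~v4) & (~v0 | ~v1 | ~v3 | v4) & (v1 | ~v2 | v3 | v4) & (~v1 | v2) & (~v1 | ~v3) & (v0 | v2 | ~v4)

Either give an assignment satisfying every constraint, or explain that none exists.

v0: True; v1: True; v2: True; v3: False; v4: False

Unit clause (v1) forces v1 = True.
In (~v1 | v2) only v2 is left, so v2 = True.
In (~v1 | ~v3) only ~v3 is left, so v3 = False.
In (~v1 | ~v2 | v3 | ~v4) only ~v4 is left, so v4 = False.
In (v0 | v4) only v0 is left, so v0 = True.
All clauses satisfied.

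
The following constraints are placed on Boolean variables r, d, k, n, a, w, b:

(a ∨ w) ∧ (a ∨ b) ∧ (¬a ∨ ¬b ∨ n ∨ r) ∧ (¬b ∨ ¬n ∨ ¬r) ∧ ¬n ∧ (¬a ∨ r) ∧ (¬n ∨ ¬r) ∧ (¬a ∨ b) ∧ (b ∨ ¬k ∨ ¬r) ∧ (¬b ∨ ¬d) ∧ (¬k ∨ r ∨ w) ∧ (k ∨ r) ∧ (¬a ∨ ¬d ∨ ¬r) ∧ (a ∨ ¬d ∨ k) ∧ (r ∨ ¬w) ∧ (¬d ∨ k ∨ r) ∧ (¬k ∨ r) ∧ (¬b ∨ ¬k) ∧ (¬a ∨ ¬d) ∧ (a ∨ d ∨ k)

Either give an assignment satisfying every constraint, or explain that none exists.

r: True; d: False; k: False; n: False; a: True; w: False; b: True

Unit clause (¬n) forces n = False.
Try r = False:
  (¬a ∨ r) forces a = False.
  (a ∨ w) forces w = True.
  clause (r ∨ ¬w) is falsified — backtrack.
So r = True.
Set d = False.
Try k = True:
  (b ∨ ¬k ∨ ¬r) forces b = True.
  clause (¬b ∨ ¬k) is falsified — backtrack.
So k = False.
  then (a ∨ d ∨ k) forces a = True.
  then (¬a ∨ b) forces b = True.
Set w = False.
All clauses satisfied.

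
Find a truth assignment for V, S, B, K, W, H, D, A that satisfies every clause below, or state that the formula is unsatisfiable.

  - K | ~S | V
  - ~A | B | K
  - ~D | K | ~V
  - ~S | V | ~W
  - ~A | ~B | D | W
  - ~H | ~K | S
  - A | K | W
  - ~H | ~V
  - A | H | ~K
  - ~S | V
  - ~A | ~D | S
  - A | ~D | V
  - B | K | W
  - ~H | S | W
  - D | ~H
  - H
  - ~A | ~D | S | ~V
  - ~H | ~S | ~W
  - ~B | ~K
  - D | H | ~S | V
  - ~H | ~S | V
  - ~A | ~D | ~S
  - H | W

Case H = True:
  (~H | ~V) forces V = False.
  (~S | V) forces S = False.
  (~H | ~K | S) forces K = False.
  (~H | S | W) forces W = True.
  (D | ~H) forces D = True.
  (~A | ~D | S) forces A = False.
  Clause (A | ~D | V) is falsified — contradiction.
Case H = False:
  Clause (H) is falsified — contradiction.
Both cases fail, so the formula is unsatisfiable.

No satisfying assignment exists.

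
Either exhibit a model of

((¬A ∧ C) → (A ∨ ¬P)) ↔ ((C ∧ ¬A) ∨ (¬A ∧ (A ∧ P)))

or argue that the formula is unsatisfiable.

P: False, A: False, C: True

  ((¬A ∧ C) → (A ∨ ¬P)) ↔ ((C ∧ ¬A) ∨ (¬A ∧ (A ∧ P))) = True
    (¬A ∧ C) → (A ∨ ¬P) = True
      ¬A ∧ C = True
        ¬A = True
      A ∨ ¬P = True
        ¬P = True
    (C ∧ ¬A) ∨ (¬A ∧ (A ∧ P)) = True
      C ∧ ¬A = True
        ¬A = True
      ¬A ∧ (A ∧ P) = False
        ¬A = True
        A ∧ P = False
The formula evaluates to True.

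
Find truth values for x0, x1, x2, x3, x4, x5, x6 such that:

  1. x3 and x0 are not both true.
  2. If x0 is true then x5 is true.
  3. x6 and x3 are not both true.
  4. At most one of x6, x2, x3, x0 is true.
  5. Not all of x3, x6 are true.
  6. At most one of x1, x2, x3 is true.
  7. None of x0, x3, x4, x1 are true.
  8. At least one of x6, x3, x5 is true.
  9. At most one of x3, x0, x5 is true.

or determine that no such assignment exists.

x0: False, x1: False, x2: True, x3: False, x4: False, x5: True, x6: False

  (1) x3=F, x0=F — not both ✓
  (2) x0=F ⇒ x5: vacuous ✓
  (3) x6=F, x3=F — not both ✓
  (4) {x6, x2, x3, x0}: 1 true — at most one ✓
  (5) {x3, x6}: 0/2 true — not all ✓
  (6) {x1, x2, x3}: 1 true — at most one ✓
  (7) {x0, x3, x4, x1}: 0 true — none ✓
  (8) {x6, x3, x5}: 1 true — at least one ✓
  (9) {x3, x0, x5}: 1 true — at most one ✓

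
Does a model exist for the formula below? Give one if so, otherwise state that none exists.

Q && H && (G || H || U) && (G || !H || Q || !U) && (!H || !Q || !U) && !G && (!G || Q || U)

Unit clause (Q) forces Q = True.
Unit clause (H) forces H = True.
In (!H || !Q || !U) only !U is left, so U = False.
Unit clause (!G) forces G = False.
Check each clause:
  (Q): Q holds.
  (H): H holds.
  (G || H || U): H holds.
  (G || !H || Q || !U): Q holds.
  (!H || !Q || !U): !U holds.
  (!G): !G holds.
  (!G || Q || U): !G holds.
All clauses satisfied.

U: False, H: True, G: False, Q: True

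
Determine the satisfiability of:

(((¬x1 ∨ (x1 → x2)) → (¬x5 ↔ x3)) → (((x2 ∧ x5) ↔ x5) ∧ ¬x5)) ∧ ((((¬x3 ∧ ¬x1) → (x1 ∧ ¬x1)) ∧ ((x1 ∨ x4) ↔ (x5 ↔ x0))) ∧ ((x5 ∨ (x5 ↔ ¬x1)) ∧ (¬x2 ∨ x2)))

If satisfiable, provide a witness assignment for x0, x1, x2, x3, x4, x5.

x0 = False, x1 = True, x2 = True, x3 = True, x4 = False, x5 = False

  ((¬x1 ∨ (x1 → x2)) → (¬x5 ↔ x3)) → (((x2 ∧ x5) ↔ x5) ∧ ¬x5) = True
    (¬x1 ∨ (x1 → x2)) → (¬x5 ↔ x3) = True
      ¬x1 ∨ (x1 → x2) = True
        ¬x1 = False
        x1 → x2 = True
      ¬x5 ↔ x3 = True
        ¬x5 = True
    ((x2 ∧ x5) ↔ x5) ∧ ¬x5 = True
      (x2 ∧ x5) ↔ x5 = True
        x2 ∧ x5 = False
      ¬x5 = True
  (((¬x3 ∧ ¬x1) → (x1 ∧ ¬x1)) ∧ ((x1 ∨ x4) ↔ (x5 ↔ x0))) ∧ ((x5 ∨ (x5 ↔ ¬x1)) ∧ (¬x2 ∨ x2)) = True
    ((¬x3 ∧ ¬x1) → (x1 ∧ ¬x1)) ∧ ((x1 ∨ x4) ↔ (x5 ↔ x0)) = True
      (¬x3 ∧ ¬x1) → (x1 ∧ ¬x1) = True
        ¬x3 ∧ ¬x1 = False
          ¬x3 = False
          ¬x1 = False
        x1 ∧ ¬x1 = False
          ¬x1 = False
      (x1 ∨ x4) ↔ (x5 ↔ x0) = True
        x1 ∨ x4 = True
        x5 ↔ x0 = True
    (x5 ∨ (x5 ↔ ¬x1)) ∧ (¬x2 ∨ x2) = True
      x5 ∨ (x5 ↔ ¬x1) = True
        x5 ↔ ¬x1 = True
          ¬x1 = False
      ¬x2 ∨ x2 = True
        ¬x2 = False
Both conjuncts True, so the formula holds.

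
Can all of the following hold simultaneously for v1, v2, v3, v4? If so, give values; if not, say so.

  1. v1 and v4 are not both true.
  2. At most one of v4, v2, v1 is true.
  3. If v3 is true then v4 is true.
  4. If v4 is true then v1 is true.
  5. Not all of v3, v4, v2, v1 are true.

v1 = False; v2 = True; v3 = False; v4 = False

  (1) v1=F, v4=F — not both ✓
  (2) {v4, v2, v1}: 1 true — at most one ✓
  (3) v3=F ⇒ v4: vacuous ✓
  (4) v4=F ⇒ v1: vacuous ✓
  (5) {v3, v4, v2, v1}: 1/4 true — not all ✓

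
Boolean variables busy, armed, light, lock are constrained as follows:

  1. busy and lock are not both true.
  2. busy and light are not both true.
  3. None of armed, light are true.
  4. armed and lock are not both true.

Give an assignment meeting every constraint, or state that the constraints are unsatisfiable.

busy = False; armed = False; light = False; lock = True

  (1) busy=F, lock=T — not both ✓
  (2) busy=F, light=F — not both ✓
  (3) {armed, light}: 0 true — none ✓
  (4) armed=F, lock=T — not both ✓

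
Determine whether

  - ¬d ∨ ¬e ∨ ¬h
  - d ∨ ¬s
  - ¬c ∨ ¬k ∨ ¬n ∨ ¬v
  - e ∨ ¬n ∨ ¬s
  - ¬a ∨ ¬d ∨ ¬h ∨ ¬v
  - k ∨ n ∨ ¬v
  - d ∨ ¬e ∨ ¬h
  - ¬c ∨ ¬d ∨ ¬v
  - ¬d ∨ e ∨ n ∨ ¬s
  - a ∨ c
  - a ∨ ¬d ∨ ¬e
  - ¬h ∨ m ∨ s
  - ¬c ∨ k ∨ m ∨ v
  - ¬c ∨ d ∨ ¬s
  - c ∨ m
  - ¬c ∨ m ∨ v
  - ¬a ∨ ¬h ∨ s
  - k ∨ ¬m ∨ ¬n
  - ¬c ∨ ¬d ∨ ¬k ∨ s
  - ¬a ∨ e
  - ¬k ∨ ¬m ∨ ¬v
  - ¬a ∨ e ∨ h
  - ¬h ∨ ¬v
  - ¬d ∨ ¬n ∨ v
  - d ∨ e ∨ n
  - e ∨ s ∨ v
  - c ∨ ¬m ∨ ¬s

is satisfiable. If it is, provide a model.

v=F, h=F, s=F, n=F, a=T, m=T, e=T, k=F, c=F, d=T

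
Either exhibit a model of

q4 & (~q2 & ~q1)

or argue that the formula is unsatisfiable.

q1: False, q2: False, q4: True

  ~q2 & ~q1 = True
    ~q2 = True
    ~q1 = True
Both conjuncts True, so the formula holds.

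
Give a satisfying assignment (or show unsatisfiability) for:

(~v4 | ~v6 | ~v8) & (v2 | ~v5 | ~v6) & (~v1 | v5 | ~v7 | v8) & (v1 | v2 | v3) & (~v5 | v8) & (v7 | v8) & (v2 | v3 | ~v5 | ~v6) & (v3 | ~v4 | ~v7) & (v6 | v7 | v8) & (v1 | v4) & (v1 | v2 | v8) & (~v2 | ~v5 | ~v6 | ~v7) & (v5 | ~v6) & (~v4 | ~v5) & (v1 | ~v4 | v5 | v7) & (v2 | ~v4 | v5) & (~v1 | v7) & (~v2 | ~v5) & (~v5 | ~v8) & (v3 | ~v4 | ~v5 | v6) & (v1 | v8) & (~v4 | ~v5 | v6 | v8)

v1 = True; v2 = True; v3 = True; v4 = False; v5 = False; v6 = False; v7 = True; v8 = True

Set v1 = True.
  then (~v1 | v7) forces v7 = True.
Set v2 = True.
  then (~v2 | ~v5) forces v5 = False.
  then (~v1 | v5 | ~v7 | v8) forces v8 = True.
  then (v5 | ~v6) forces v6 = False.
Set v3 = True.
Set v4 = False.
All clauses satisfied.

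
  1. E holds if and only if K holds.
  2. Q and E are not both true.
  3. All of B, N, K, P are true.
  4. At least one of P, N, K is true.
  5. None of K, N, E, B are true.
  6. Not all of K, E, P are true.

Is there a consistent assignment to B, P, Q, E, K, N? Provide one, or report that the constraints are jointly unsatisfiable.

Unsatisfiable

Case B = True:
  Constraint (5) is violated (B=T) — contradiction.
Case B = False:
  Constraint (3) is violated (B=F) — contradiction.
Both cases fail — unsatisfiable.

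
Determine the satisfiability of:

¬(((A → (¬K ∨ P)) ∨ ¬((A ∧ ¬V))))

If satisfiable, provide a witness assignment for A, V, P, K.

A: True, V: False, P: False, K: True

  ¬(((A → (¬K ∨ P)) ∨ ¬((A ∧ ¬V)))) = True
    (A → (¬K ∨ P)) ∨ ¬((A ∧ ¬V)) = False
      A → (¬K ∨ P) = False
        ¬K ∨ P = False
          ¬K = False
      ¬((A ∧ ¬V)) = False
        A ∧ ¬V = True
          ¬V = True
The formula evaluates to True.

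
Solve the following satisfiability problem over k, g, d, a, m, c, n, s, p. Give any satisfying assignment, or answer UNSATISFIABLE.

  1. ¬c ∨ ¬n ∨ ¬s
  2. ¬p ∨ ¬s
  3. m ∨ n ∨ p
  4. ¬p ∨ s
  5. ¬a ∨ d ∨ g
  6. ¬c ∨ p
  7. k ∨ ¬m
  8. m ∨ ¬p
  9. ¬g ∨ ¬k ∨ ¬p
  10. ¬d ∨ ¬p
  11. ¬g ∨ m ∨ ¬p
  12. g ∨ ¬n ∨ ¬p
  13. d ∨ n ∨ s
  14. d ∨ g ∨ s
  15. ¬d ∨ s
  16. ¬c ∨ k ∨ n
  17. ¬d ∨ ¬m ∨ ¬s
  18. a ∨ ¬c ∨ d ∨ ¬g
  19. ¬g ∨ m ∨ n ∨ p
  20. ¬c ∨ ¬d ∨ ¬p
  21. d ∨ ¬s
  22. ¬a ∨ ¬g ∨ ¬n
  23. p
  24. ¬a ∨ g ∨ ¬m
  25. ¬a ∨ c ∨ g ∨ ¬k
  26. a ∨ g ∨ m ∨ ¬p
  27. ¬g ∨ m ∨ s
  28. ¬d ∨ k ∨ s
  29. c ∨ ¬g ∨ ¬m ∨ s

Unsatisfiable

Case p = True:
  (¬p ∨ ¬s) forces s = False.
  Clause (¬p ∨ s) is falsified — contradiction.
Case p = False:
  Clause (p) is falsified — contradiction.
Both cases fail, so the formula is unsatisfiable.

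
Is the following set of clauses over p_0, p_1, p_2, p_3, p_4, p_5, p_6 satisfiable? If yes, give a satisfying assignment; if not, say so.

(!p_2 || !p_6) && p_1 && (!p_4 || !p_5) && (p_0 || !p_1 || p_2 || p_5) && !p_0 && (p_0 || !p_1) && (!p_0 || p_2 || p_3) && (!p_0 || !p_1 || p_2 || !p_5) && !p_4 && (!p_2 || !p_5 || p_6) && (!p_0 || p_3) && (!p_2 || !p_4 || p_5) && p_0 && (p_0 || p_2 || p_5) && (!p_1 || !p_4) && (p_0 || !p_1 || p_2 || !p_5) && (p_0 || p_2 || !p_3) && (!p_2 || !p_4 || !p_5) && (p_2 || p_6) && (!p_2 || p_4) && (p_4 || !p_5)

Case p_0 = True:
  Clause (!p_0) is falsified — contradiction.
Case p_0 = False:
  Clause (p_0) is falsified — contradiction.
Both cases fail, so the formula is unsatisfiable.

No satisfying assignment exists.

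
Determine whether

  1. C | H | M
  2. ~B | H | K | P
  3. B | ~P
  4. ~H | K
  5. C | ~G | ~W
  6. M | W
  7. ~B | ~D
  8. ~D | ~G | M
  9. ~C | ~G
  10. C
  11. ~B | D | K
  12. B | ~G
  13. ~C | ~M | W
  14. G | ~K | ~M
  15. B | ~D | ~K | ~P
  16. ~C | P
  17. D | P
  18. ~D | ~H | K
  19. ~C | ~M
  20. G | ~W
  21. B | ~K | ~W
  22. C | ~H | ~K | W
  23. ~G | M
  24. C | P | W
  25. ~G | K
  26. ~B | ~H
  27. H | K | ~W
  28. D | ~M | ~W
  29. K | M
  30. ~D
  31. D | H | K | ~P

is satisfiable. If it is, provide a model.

No satisfying assignment exists.

Case M = True:
  (C) forces C = True.
  Clause (~C | ~M) is falsified — contradiction.
Case M = False:
  (M | W) forces W = True.
  (C) forces C = True.
  (~C | ~G) forces G = False.
  Clause (G | ~W) is falsified — contradiction.
Both cases fail, so the formula is unsatisfiable.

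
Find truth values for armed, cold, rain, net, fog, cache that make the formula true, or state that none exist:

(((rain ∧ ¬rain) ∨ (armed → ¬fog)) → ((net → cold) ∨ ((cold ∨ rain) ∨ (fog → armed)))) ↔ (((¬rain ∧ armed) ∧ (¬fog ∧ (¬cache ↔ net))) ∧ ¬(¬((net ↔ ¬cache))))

armed=T, cold=T, rain=F, net=T, fog=F, cache=F

  (((rain ∧ ¬rain) ∨ (armed → ¬fog)) → ((net → cold) ∨ ((cold ∨ rain) ∨ (fog → armed)))) ↔ (((¬rain ∧ armed) ∧ (¬fog ∧ (¬cache ↔ net))) ∧ ¬(¬((net ↔ ¬cache)))) = True
    ((rain ∧ ¬rain) ∨ (armed → ¬fog)) → ((net → cold) ∨ ((cold ∨ rain) ∨ (fog → armed))) = True
      (rain ∧ ¬rain) ∨ (armed → ¬fog) = True
        rain ∧ ¬rain = False
          ¬rain = True
        armed → ¬fog = True
          ¬fog = True
      (net → cold) ∨ ((cold ∨ rain) ∨ (fog → armed)) = True
        net → cold = True
        (cold ∨ rain) ∨ (fog → armed) = True
          cold ∨ rain = True
          fog → armed = True
    ((¬rain ∧ armed) ∧ (¬fog ∧ (¬cache ↔ net))) ∧ ¬(¬((net ↔ ¬cache))) = True
      (¬rain ∧ armed) ∧ (¬fog ∧ (¬cache ↔ net)) = True
        ¬rain ∧ armed = True
          ¬rain = True
        ¬fog ∧ (¬cache ↔ net) = True
          ¬fog = True
          ¬cache ↔ net = True
            ¬cache = True
      ¬(¬((net ↔ ¬cache))) = True
        ¬((net ↔ ¬cache)) = False
          net ↔ ¬cache = True
            ¬cache = True
The formula evaluates to True.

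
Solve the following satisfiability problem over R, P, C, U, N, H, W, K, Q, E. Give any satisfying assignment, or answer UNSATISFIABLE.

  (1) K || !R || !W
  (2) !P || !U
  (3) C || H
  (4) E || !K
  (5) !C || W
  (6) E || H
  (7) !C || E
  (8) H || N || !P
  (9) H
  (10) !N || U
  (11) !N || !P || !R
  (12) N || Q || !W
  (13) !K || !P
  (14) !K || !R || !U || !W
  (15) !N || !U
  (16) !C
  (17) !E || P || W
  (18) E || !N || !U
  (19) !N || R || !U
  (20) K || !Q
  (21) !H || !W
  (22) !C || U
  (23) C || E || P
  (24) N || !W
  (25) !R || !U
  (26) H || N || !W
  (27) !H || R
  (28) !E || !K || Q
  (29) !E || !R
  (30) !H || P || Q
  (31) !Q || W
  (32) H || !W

R=T, P=T, C=F, U=F, N=F, H=T, W=F, K=F, Q=F, E=F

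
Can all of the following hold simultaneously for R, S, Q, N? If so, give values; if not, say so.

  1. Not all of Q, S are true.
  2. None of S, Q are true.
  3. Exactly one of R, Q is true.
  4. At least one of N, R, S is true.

R = True, S = False, Q = False, N = True

  (1) {Q, S}: 0/2 true — not all ✓
  (2) {S, Q}: 0 true — none ✓
  (3) {R, Q}: 1 true — exactly one ✓
  (4) {N, R, S}: 2 true — at least one ✓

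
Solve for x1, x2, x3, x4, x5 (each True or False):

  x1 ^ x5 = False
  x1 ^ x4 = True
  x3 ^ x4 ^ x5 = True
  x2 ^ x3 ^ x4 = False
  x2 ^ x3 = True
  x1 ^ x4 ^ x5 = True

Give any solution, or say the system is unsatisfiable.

x1 = False; x2 = True; x3 = False; x4 = True; x5 = False

x1 ^ x5 = F ^ F = False ✓
x1 ^ x4 = F ^ T = True ✓
x3 ^ x4 ^ x5 = F ^ T ^ F = True ✓
x2 ^ x3 ^ x4 = T ^ F ^ T = False ✓
x2 ^ x3 = T ^ F = True ✓
x1 ^ x4 ^ x5 = F ^ T ^ F = True ✓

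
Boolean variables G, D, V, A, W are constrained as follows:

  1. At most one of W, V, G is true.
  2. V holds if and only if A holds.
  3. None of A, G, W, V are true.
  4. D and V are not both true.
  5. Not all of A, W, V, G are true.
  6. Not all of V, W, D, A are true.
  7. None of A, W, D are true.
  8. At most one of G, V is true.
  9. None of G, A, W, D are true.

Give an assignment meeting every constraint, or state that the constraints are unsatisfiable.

G = False; D = False; V = False; A = False; W = False

  (1) {W, V, G}: 0 true — at most one ✓
  (2) V=F, A=F — same ✓
  (3) {A, G, W, V}: 0 true — none ✓
  (4) D=F, V=F — not both ✓
  (5) {A, W, V, G}: 0/4 true — not all ✓
  (6) {V, W, D, A}: 0/4 true — not all ✓
  (7) {A, W, D}: 0 true — none ✓
  (8) {G, V}: 0 true — at most one ✓
  (9) {G, A, W, D}: 0 true — none ✓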